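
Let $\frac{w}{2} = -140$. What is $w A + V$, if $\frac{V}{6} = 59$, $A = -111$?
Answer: $31434$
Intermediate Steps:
$w = -280$ ($w = 2 \left(-140\right) = -280$)
$V = 354$ ($V = 6 \cdot 59 = 354$)
$w A + V = \left(-280\right) \left(-111\right) + 354 = 31080 + 354 = 31434$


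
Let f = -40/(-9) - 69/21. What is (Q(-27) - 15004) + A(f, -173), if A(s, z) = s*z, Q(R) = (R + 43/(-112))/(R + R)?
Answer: -91953509/6048 ≈ -15204.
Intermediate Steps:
Q(R) = (-43/112 + R)/(2*R) (Q(R) = (R + 43*(-1/112))/((2*R)) = (R - 43/112)*(1/(2*R)) = (-43/112 + R)*(1/(2*R)) = (-43/112 + R)/(2*R))
f = 73/63 (f = -40*(-⅑) - 69*1/21 = 40/9 - 23/7 = 73/63 ≈ 1.1587)
(Q(-27) - 15004) + A(f, -173) = ((1/224)*(-43 + 112*(-27))/(-27) - 15004) + (73/63)*(-173) = ((1/224)*(-1/27)*(-43 - 3024) - 15004) - 12629/63 = ((1/224)*(-1/27)*(-3067) - 15004) - 12629/63 = (3067/6048 - 15004) - 12629/63 = -90741125/6048 - 12629/63 = -91953509/6048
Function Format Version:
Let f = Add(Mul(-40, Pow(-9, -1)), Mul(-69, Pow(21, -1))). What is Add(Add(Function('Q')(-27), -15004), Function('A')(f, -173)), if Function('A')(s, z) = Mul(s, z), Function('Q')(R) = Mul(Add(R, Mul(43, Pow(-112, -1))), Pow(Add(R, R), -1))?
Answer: Rational(-91953509, 6048) ≈ -15204.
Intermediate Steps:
Function('Q')(R) = Mul(Rational(1, 2), Pow(R, -1), Add(Rational(-43, 112), R)) (Function('Q')(R) = Mul(Add(R, Mul(43, Rational(-1, 112))), Pow(Mul(2, R), -1)) = Mul(Add(R, Rational(-43, 112)), Mul(Rational(1, 2), Pow(R, -1))) = Mul(Add(Rational(-43, 112), R), Mul(Rational(1, 2), Pow(R, -1))) = Mul(Rational(1, 2), Pow(R, -1), Add(Rational(-43, 112), R)))
f = Rational(73, 63) (f = Add(Mul(-40, Rational(-1, 9)), Mul(-69, Rational(1, 21))) = Add(Rational(40, 9), Rational(-23, 7)) = Rational(73, 63) ≈ 1.1587)
Add(Add(Function('Q')(-27), -15004), Function('A')(f, -173)) = Add(Add(Mul(Rational(1, 224), Pow(-27, -1), Add(-43, Mul(112, -27))), -15004), Mul(Rational(73, 63), -173)) = Add(Add(Mul(Rational(1, 224), Rational(-1, 27), Add(-43, -3024)), -15004), Rational(-12629, 63)) = Add(Add(Mul(Rational(1, 224), Rational(-1, 27), -3067), -15004), Rational(-12629, 63)) = Add(Add(Rational(3067, 6048), -15004), Rational(-12629, 63)) = Add(Rational(-90741125, 6048), Rational(-12629, 63)) = Rational(-91953509, 6048)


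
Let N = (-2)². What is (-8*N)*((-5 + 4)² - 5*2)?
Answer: 288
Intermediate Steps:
N = 4
(-8*N)*((-5 + 4)² - 5*2) = (-8*4)*((-5 + 4)² - 5*2) = -32*((-1)² - 10) = -32*(1 - 10) = -32*(-9) = 288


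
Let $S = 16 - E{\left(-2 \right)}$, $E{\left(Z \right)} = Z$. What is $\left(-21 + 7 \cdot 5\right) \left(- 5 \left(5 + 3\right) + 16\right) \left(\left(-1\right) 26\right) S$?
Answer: $157248$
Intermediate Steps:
$S = 18$ ($S = 16 - -2 = 16 + 2 = 18$)
$\left(-21 + 7 \cdot 5\right) \left(- 5 \left(5 + 3\right) + 16\right) \left(\left(-1\right) 26\right) S = \left(-21 + 7 \cdot 5\right) \left(- 5 \left(5 + 3\right) + 16\right) \left(\left(-1\right) 26\right) 18 = \left(-21 + 35\right) \left(\left(-5\right) 8 + 16\right) \left(-26\right) 18 = 14 \left(-40 + 16\right) \left(-26\right) 18 = 14 \left(-24\right) \left(-26\right) 18 = \left(-336\right) \left(-26\right) 18 = 8736 \cdot 18 = 157248$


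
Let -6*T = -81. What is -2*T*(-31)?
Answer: 837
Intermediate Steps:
T = 27/2 (T = -⅙*(-81) = 27/2 ≈ 13.500)
-2*T*(-31) = -2*27/2*(-31) = -27*(-31) = 837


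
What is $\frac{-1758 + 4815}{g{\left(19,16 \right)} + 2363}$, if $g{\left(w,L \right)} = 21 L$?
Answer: $\frac{3057}{2699} \approx 1.1326$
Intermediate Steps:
$\frac{-1758 + 4815}{g{\left(19,16 \right)} + 2363} = \frac{-1758 + 4815}{21 \cdot 16 + 2363} = \frac{3057}{336 + 2363} = \frac{3057}{2699}$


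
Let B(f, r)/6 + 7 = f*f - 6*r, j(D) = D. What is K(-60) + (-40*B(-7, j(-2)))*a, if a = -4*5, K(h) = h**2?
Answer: 262800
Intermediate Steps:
B(f, r) = -42 - 36*r + 6*f**2 (B(f, r) = -42 + 6*(f*f - 6*r) = -42 + 6*(f**2 - 6*r) = -42 + (-36*r + 6*f**2) = -42 - 36*r + 6*f**2)
a = -20
K(-60) + (-40*B(-7, j(-2)))*a = (-60)**2 - 40*(-42 - 36*(-2) + 6*(-7)**2)*(-20) = 3600 - 40*(-42 + 72 + 6*49)*(-20) = 3600 - 40*(-42 + 72 + 294)*(-20) = 3600 - 40*324*(-20) = 3600 - 12960*(-20) = 3600 + 259200 = 262800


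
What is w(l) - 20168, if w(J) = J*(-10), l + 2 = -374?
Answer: -16408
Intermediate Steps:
l = -376 (l = -2 - 374 = -376)
w(J) = -10*J
w(l) - 20168 = -10*(-376) - 20168 = 3760 - 20168 = -16408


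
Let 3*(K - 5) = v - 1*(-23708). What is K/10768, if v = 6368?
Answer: 30091/32304 ≈ 0.93149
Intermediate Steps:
K = 30091/3 (K = 5 + (6368 - 1*(-23708))/3 = 5 + (6368 + 23708)/3 = 5 + (⅓)*30076 = 5 + 30076/3 = 30091/3 ≈ 10030.)
K/10768 = (30091/3)/10768 = (30091/3)*(1/10768) = 30091/32304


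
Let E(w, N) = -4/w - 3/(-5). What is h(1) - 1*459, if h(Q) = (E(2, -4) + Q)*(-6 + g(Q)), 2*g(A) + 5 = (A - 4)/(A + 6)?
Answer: -15943/35 ≈ -455.51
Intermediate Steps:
g(A) = -5/2 + (-4 + A)/(2*(6 + A)) (g(A) = -5/2 + ((A - 4)/(A + 6))/2 = -5/2 + ((-4 + A)/(6 + A))/2 = -5/2 + (-4 + A)/(2*(6 + A)))
E(w, N) = 3/5 - 4/w (E(w, N) = -4/w - 3*(-1/5) = -4/w + 3/5 = 3/5 - 4/w)
h(Q) = (-6 + (-17 - 2*Q)/(6 + Q))*(-7/5 + Q) (h(Q) = ((3/5 - 4/2) + Q)*(-6 + (-17 - 2*Q)/(6 + Q)) = ((3/5 - 4*1/2) + Q)*(-6 + (-17 - 2*Q)/(6 + Q)) = ((3/5 - 2) + Q)*(-6 + (-17 - 2*Q)/(6 + Q)) = (-7/5 + Q)*(-6 + (-17 - 2*Q)/(6 + Q)) = (-6 + (-17 - 2*Q)/(6 + Q))*(-7/5 + Q))
h(1) - 1*459 = (371 - 209*1 - 40*1**2)/(5*(6 + 1)) - 1*459 = (1/5)*(371 - 209 - 40*1)/7 - 459 = (1/5)*(1/7)*(371 - 209 - 40) - 459 = (1/5)*(1/7)*122 - 459 = 122/35 - 459 = -15943/35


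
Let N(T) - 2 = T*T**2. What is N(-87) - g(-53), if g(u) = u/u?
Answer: -658502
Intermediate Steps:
N(T) = 2 + T**3 (N(T) = 2 + T*T**2 = 2 + T**3)
g(u) = 1
N(-87) - g(-53) = (2 + (-87)**3) - 1*1 = (2 - 658503) - 1 = -658501 - 1 = -658502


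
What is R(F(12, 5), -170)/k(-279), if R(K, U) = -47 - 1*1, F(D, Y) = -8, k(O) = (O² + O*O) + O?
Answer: -16/51801 ≈ -0.00030887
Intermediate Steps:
k(O) = O + 2*O² (k(O) = (O² + O²) + O = 2*O² + O = O + 2*O²)
R(K, U) = -48 (R(K, U) = -47 - 1 = -48)
R(F(12, 5), -170)/k(-279) = -48*(-1/(279*(1 + 2*(-279)))) = -48*(-1/(279*(1 - 558))) = -48/((-279*(-557))) = -48/155403 = -48*1/155403 = -16/51801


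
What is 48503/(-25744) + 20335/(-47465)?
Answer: -565139827/244387792 ≈ -2.3125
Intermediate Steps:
48503/(-25744) + 20335/(-47465) = 48503*(-1/25744) + 20335*(-1/47465) = -48503/25744 - 4067/9493 = -565139827/244387792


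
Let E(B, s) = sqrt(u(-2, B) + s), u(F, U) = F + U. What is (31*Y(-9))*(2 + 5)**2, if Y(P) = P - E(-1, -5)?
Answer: -13671 - 3038*I*sqrt(2) ≈ -13671.0 - 4296.4*I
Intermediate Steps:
E(B, s) = sqrt(-2 + B + s) (E(B, s) = sqrt((-2 + B) + s) = sqrt(-2 + B + s))
Y(P) = P - 2*I*sqrt(2) (Y(P) = P - sqrt(-2 - 1 - 5) = P - sqrt(-8) = P - 2*I*sqrt(2))
(31*Y(-9))*(2 + 5)**2 = (31*(-9 - 2*I*sqrt(2)))*(2 + 5)**2 = (-279 - 62*I*sqrt(2))*7**2 = (-279 - 62*I*sqrt(2))*49 = -13671 - 3038*I*sqrt(2)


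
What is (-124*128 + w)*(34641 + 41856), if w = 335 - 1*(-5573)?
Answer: -762216108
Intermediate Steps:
w = 5908 (w = 335 + 5573 = 5908)
(-124*128 + w)*(34641 + 41856) = (-124*128 + 5908)*(34641 + 41856) = (-15872 + 5908)*76497 = -9964*76497 = -762216108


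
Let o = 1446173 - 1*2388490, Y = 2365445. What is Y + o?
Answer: 1423128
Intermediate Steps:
o = -942317 (o = 1446173 - 2388490 = -942317)
Y + o = 2365445 - 942317 = 1423128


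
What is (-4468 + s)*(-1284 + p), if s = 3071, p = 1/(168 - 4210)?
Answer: 7250330813/4042 ≈ 1.7937e+6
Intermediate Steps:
p = -1/4042 (p = 1/(-4042) = -1/4042 ≈ -0.00024740)
(-4468 + s)*(-1284 + p) = (-4468 + 3071)*(-1284 - 1/4042) = -1397*(-5189929/4042) = 7250330813/4042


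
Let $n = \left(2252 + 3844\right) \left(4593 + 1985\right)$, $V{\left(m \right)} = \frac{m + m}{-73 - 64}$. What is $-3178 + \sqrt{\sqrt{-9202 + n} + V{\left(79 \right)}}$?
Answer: $-3178 + \frac{\sqrt{-21646 + 18769 \sqrt{40090286}}}{137} \approx -3098.4$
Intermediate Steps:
$V{\left(m \right)} = - \frac{2 m}{137}$ ($V{\left(m \right)} = \frac{2 m}{-137} = 2 m \left(- \frac{1}{137}\right) = - \frac{2 m}{137}$)
$n = 40099488$ ($n = 6096 \cdot 6578 = 40099488$)
$-3178 + \sqrt{\sqrt{-9202 + n} + V{\left(79 \right)}} = -3178 + \sqrt{\sqrt{-9202 + 40099488} - \frac{158}{137}} = -3178 + \sqrt{\sqrt{40090286} - \frac{158}{137}} = -3178 + \sqrt{- \frac{158}{137} + \sqrt{40090286}}$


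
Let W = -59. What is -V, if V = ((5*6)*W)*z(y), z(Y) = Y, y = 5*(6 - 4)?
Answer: 17700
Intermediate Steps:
y = 10 (y = 5*2 = 10)
V = -17700 (V = ((5*6)*(-59))*10 = (30*(-59))*10 = -1770*10 = -17700)
-V = -1*(-17700) = 17700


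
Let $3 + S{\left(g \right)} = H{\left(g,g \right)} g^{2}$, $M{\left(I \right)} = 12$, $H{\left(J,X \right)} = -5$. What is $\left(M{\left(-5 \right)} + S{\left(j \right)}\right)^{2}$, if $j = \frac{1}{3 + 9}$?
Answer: $\frac{1666681}{20736} \approx 80.376$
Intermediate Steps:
$j = \frac{1}{12} \approx 0.083333$
$S{\left(g \right)} = -3 - 5 g^{2}$
$\left(M{\left(-5 \right)} + S{\left(j \right)}\right)^{2} = \left(12 - \left(3 + \frac{5}{144}\right)\right)^{2} = \left(12 - \frac{437}{144}\right)^{2} = \left(\frac{1291}{144}\right)^{2} = \frac{1666681}{20736}$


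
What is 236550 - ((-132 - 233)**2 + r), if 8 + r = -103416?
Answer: 206749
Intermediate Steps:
r = -103424 (r = -8 - 103416 = -103424)
236550 - ((-132 - 233)**2 + r) = 236550 - ((-132 - 233)**2 - 103424) = 236550 - ((-365)**2 - 103424) = 236550 - (133225 - 103424) = 236550 - 1*29801 = 236550 - 29801 = 206749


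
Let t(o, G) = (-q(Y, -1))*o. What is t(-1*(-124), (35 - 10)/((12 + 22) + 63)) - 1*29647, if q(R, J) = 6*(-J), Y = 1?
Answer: -30391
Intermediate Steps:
q(R, J) = -6*J
t(o, G) = -6*o (t(o, G) = (-(-6)*(-1))*o = (-1*6)*o = -6*o)
t(-1*(-124), (35 - 10)/((12 + 22) + 63)) - 1*29647 = -(-6)*(-124) - 1*29647 = -6*124 - 29647 = -744 - 29647 = -30391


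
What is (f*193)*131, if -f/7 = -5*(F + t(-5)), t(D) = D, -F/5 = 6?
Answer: -30971675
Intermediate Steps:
F = -30 (F = -5*6 = -30)
f = -1225 (f = -(-35)*(-30 - 5) = -(-35)*(-35) = -7*175 = -1225)
(f*193)*131 = -1225*193*131 = -236425*131 = -30971675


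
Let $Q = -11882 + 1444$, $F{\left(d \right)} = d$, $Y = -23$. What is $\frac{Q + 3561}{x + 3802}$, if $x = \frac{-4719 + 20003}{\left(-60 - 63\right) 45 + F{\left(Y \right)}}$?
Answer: $- \frac{19111183}{10558116} \approx -1.8101$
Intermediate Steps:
$Q = -10438$
$x = - \frac{7642}{2779}$ ($x = \frac{-4719 + 20003}{\left(-60 - 63\right) 45 - 23} = \frac{15284}{\left(-123\right) 45 - 23} = \frac{15284}{-5535 - 23} = \frac{15284}{-5558} = 15284 \left(- \frac{1}{5558}\right) = - \frac{7642}{2779} \approx -2.7499$)
$\frac{Q + 3561}{x + 3802} = \frac{-10438 + 3561}{- \frac{7642}{2779} + 3802} = - \frac{6877}{\frac{10558116}{2779}} = \left(-6877\right) \frac{2779}{10558116} = - \frac{19111183}{10558116}$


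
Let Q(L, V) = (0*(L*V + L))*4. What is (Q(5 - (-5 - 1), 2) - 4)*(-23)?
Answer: 92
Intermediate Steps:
Q(L, V) = 0 (Q(L, V) = (0*(L + L*V))*4 = 0*4 = 0)
(Q(5 - (-5 - 1), 2) - 4)*(-23) = (0 - 4)*(-23) = -4*(-23) = 92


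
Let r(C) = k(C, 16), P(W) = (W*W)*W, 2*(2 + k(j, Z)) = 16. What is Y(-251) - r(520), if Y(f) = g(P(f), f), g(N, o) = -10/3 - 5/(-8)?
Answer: -209/24 ≈ -8.7083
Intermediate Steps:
k(j, Z) = 6 (k(j, Z) = -2 + (½)*16 = -2 + 8 = 6)
P(W) = W³ (P(W) = W²*W = W³)
r(C) = 6
g(N, o) = -65/24 (g(N, o) = -10*⅓ - 5*(-⅛) = -10/3 + 5/8 = -65/24)
Y(f) = -65/24
Y(-251) - r(520) = -65/24 - 1*6 = -65/24 - 6 = -209/24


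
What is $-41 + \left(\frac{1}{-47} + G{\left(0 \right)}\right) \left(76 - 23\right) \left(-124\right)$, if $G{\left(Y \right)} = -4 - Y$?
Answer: $\frac{1240181}{47} \approx 26387.0$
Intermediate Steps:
$-41 + \left(\frac{1}{-47} + G{\left(0 \right)}\right) \left(76 - 23\right) \left(-124\right) = -41 + \left(\frac{1}{-47} - 4\right) \left(76 - 23\right) \left(-124\right) = -41 + \left(- \frac{1}{47} + \left(-4 + 0\right)\right) 53 \left(-124\right) = -41 + \left(- \frac{1}{47} - 4\right) 53 \left(-124\right) = -41 + \left(- \frac{189}{47}\right) 53 \left(-124\right) = -41 - - \frac{1242108}{47} = -41 + \frac{1242108}{47} = \frac{1240181}{47}$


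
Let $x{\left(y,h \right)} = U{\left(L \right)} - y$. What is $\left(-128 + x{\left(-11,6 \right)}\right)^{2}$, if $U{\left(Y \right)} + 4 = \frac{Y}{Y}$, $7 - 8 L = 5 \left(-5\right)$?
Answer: $14400$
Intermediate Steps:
$L = 4$ ($L = \frac{7}{8} - \frac{5 \left(-5\right)}{8} = \frac{7}{8} - - \frac{25}{8} = \frac{7}{8} + \frac{25}{8} = 4$)
$U{\left(Y \right)} = -3$ ($U{\left(Y \right)} = -4 + \frac{Y}{Y} = -4 + 1 = -3$)
$x{\left(y,h \right)} = -3 - y$
$\left(-128 + x{\left(-11,6 \right)}\right)^{2} = \left(-128 - -8\right)^{2} = \left(-128 + \left(-3 + 11\right)\right)^{2} = \left(-128 + 8\right)^{2} = \left(-120\right)^{2} = 14400$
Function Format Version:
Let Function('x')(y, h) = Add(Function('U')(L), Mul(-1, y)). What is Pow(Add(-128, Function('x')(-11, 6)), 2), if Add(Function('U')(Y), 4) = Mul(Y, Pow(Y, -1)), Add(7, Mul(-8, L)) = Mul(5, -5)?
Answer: 14400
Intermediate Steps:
L = 4 (L = Add(Rational(7, 8), Mul(Rational(-1, 8), Mul(5, -5))) = Add(Rational(7, 8), Mul(Rational(-1, 8), -25)) = Add(Rational(7, 8), Rational(25, 8)) = 4)
Function('U')(Y) = -3 (Function('U')(Y) = Add(-4, Mul(Y, Pow(Y, -1))) = Add(-4, 1) = -3)
Function('x')(y, h) = Add(-3, Mul(-1, y))
Pow(Add(-128, Function('x')(-11, 6)), 2) = Pow(Add(-128, Add(-3, Mul(-1, -11))), 2) = Pow(Add(-128, Add(-3, 11)), 2) = Pow(Add(-128, 8), 2) = Pow(-120, 2) = 14400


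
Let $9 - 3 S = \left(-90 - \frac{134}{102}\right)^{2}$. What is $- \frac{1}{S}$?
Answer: $\frac{7803}{21664240} \approx 0.00036018$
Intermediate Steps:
$S = - \frac{21664240}{7803}$ ($S = 3 - \frac{\left(-90 - \frac{134}{102}\right)^{2}}{3} = 3 - \frac{\left(-90 - \frac{67}{51}\right)^{2}}{3} = 3 - \frac{\left(- \frac{4657}{51}\right)^{2}}{3} = 3 - \frac{21687649}{7803} = - \frac{21664240}{7803} \approx -2776.4$)
$- \frac{1}{S} = - \frac{1}{- \frac{21664240}{7803}} = \left(-1\right) \left(- \frac{7803}{21664240}\right) = \frac{7803}{21664240}$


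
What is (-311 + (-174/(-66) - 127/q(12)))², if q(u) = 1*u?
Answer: 1772494201/17424 ≈ 1.0173e+5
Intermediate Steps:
q(u) = u
(-311 + (-174/(-66) - 127/q(12)))² = (-311 + (-174/(-66) - 127/12))² = (-311 + (-174*(-1/66) - 127*1/12))² = (-311 + (29/11 - 127/12))² = (-311 - 1049/132)² = (-42101/132)² = 1772494201/17424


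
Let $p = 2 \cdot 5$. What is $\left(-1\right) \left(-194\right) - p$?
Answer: $184$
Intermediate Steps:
$p = 10$
$\left(-1\right) \left(-194\right) - p = \left(-1\right) \left(-194\right) - 10 = 194 - 10 = 184$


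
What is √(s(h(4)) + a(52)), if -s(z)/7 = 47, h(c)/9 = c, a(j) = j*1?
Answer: I*√277 ≈ 16.643*I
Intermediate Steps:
a(j) = j
h(c) = 9*c
s(z) = -329 (s(z) = -7*47 = -329)
√(s(h(4)) + a(52)) = √(-329 + 52) = √(-277) = I*√277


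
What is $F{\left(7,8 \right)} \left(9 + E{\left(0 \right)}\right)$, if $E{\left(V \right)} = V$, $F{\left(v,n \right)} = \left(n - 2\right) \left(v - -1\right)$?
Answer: $432$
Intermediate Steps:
$F{\left(v,n \right)} = \left(1 + v\right) \left(-2 + n\right)$ ($F{\left(v,n \right)} = \left(-2 + n\right) \left(v + 1\right) = \left(-2 + n\right) \left(1 + v\right) = \left(1 + v\right) \left(-2 + n\right)$)
$F{\left(7,8 \right)} \left(9 + E{\left(0 \right)}\right) = \left(-2 + 8 - 14 + 8 \cdot 7\right) \left(9 + 0\right) = \left(-2 + 8 - 14 + 56\right) 9 = 48 \cdot 9 = 432$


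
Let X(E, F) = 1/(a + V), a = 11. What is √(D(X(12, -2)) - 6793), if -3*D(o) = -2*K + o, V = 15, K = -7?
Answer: I*√41357082/78 ≈ 82.448*I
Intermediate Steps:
X(E, F) = 1/26 (X(E, F) = 1/(11 + 15) = 1/26)
D(o) = -14/3 - o/3 (D(o) = -(-2*(-7) + o)/3 = -(14 + o)/3 = -14/3 - o/3)
√(D(X(12, -2)) - 6793) = √((-14/3 - ⅓*1/26) - 6793) = √((-14/3 - 1/78) - 6793) = √(-365/78 - 6793) = √(-530219/78) = I*√41357082/78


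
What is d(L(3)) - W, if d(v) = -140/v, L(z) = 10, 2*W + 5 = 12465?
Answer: -6244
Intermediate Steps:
W = 6230 (W = -5/2 + (1/2)*12465 = -5/2 + 12465/2 = 6230)
d(L(3)) - W = -140/10 - 1*6230 = -140*1/10 - 6230 = -14 - 6230 = -6244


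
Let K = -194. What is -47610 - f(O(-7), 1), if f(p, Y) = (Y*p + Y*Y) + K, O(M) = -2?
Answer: -47415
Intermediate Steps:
f(p, Y) = -194 + Y**2 + Y*p (f(p, Y) = (Y*p + Y*Y) - 194 = (Y*p + Y**2) - 194 = (Y**2 + Y*p) - 194 = -194 + Y**2 + Y*p)
-47610 - f(O(-7), 1) = -47610 - (-194 + 1**2 + 1*(-2)) = -47610 - (-194 + 1 - 2) = -47610 - 1*(-195) = -47610 + 195 = -47415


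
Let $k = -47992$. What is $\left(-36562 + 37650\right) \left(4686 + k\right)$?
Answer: $-47116928$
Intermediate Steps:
$\left(-36562 + 37650\right) \left(4686 + k\right) = \left(-36562 + 37650\right) \left(4686 - 47992\right) = 1088 \left(-43306\right) = -47116928$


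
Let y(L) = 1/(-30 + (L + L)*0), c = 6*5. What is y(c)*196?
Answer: -98/15 ≈ -6.5333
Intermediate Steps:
c = 30
y(L) = -1/30 (y(L) = 1/(-30 + (2*L)*0) = 1/(-30 + 0) = 1/(-30) = -1/30)
y(c)*196 = -1/30*196 = -98/15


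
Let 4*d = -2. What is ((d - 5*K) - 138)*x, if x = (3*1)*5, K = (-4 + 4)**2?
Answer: -4155/2 ≈ -2077.5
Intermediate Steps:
d = -1/2 (d = (1/4)*(-2) = -1/2 ≈ -0.50000)
K = 0 (K = 0**2 = 0)
x = 15 (x = 3*5 = 15)
((d - 5*K) - 138)*x = ((-1/2 - 5*0) - 138)*15 = ((-1/2 + 0) - 138)*15 = (-1/2 - 138)*15 = -277/2*15 = -4155/2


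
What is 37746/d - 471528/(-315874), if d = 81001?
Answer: 25058609766/12793054937 ≈ 1.9588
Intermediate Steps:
37746/d - 471528/(-315874) = 37746/81001 - 471528/(-315874) = 37746*(1/81001) - 471528*(-1/315874) = 37746/81001 + 235764/157937 = 25058609766/12793054937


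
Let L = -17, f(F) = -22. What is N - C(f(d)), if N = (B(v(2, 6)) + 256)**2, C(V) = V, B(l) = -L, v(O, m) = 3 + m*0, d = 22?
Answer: 74551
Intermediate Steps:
v(O, m) = 3 (v(O, m) = 3 + 0 = 3)
B(l) = 17 (B(l) = -1*(-17) = 17)
N = 74529 (N = (17 + 256)**2 = 273**2 = 74529)
N - C(f(d)) = 74529 - 1*(-22) = 74529 + 22 = 74551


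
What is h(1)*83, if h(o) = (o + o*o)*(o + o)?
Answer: 332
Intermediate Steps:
h(o) = 2*o*(o + o²) (h(o) = (o + o²)*(2*o) = 2*o*(o + o²))
h(1)*83 = (2*1²*(1 + 1))*83 = (2*1*2)*83 = 4*83 = 332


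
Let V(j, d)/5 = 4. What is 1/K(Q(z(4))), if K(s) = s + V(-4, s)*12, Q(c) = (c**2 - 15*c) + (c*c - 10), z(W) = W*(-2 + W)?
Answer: 1/238 ≈ 0.0042017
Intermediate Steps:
V(j, d) = 20 (V(j, d) = 5*4 = 20)
Q(c) = -10 - 15*c + 2*c**2 (Q(c) = (c**2 - 15*c) + (c**2 - 10) = (c**2 - 15*c) + (-10 + c**2) = -10 - 15*c + 2*c**2)
K(s) = 240 + s (K(s) = s + 20*12 = s + 240 = 240 + s)
1/K(Q(z(4))) = 1/(240 + (-10 - 60*(-2 + 4) + 2*(4*(-2 + 4))**2)) = 1/(240 + (-10 - 60*2 + 2*(4*2)**2)) = 1/(240 + (-10 - 15*8 + 2*8**2)) = 1/(240 + (-10 - 120 + 2*64)) = 1/(240 + (-10 - 120 + 128)) = 1/(240 - 2) = 1/238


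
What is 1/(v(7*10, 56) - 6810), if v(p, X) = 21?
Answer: -1/6789 ≈ -0.00014730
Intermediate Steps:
1/(v(7*10, 56) - 6810) = 1/(21 - 6810) = 1/(-6789) = -1/6789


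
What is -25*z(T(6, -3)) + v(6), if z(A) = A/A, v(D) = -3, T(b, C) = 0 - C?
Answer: -28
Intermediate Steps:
T(b, C) = -C
z(A) = 1
-25*z(T(6, -3)) + v(6) = -25*1 - 3 = -25 - 3 = -28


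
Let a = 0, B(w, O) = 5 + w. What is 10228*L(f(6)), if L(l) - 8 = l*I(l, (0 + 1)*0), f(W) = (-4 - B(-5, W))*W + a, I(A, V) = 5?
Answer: -1145536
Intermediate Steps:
f(W) = -4*W (f(W) = (-4 - (5 - 5))*W + 0 = (-4 - 1*0)*W + 0 = (-4 + 0)*W + 0 = -4*W + 0 = -4*W)
L(l) = 8 + 5*l (L(l) = 8 + l*5 = 8 + 5*l)
10228*L(f(6)) = 10228*(8 + 5*(-4*6)) = 10228*(8 + 5*(-24)) = 10228*(8 - 120) = 10228*(-112) = -1145536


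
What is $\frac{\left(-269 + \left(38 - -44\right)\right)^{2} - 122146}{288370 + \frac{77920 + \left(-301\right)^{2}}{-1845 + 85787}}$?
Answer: $- \frac{7317811734}{24206523061} \approx -0.30231$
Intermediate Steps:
$\frac{\left(-269 + \left(38 - -44\right)\right)^{2} - 122146}{288370 + \frac{77920 + \left(-301\right)^{2}}{-1845 + 85787}} = \frac{\left(-269 + \left(38 + 44\right)\right)^{2} - 122146}{288370 + \frac{77920 + 90601}{83942}} = \frac{\left(-269 + 82\right)^{2} - 122146}{288370 + 168521 \cdot \frac{1}{83942}} = \frac{\left(-187\right)^{2} - 122146}{288370 + \frac{168521}{83942}} = \frac{34969 - 122146}{\frac{24206523061}{83942}} = \left(-87177\right) \frac{83942}{24206523061} = - \frac{7317811734}{24206523061}$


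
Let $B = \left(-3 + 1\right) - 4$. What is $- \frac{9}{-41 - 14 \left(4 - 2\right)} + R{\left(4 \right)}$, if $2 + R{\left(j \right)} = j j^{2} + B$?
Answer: $\frac{1291}{23} \approx 56.13$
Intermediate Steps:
$B = -6$ ($B = -2 - 4 = -6$)
$R{\left(j \right)} = -8 + j^{3}$ ($R{\left(j \right)} = -2 + \left(j j^{2} - 6\right) = -2 + \left(j^{3} - 6\right) = -2 + \left(-6 + j^{3}\right) = -8 + j^{3}$)
$- \frac{9}{-41 - 14 \left(4 - 2\right)} + R{\left(4 \right)} = - \frac{9}{-41 - 14 \left(4 - 2\right)} - \left(8 - 4^{3}\right) = - \frac{9}{-41 - 28} + \left(-8 + 64\right) = - \frac{9}{-41 - 28} + 56 = - \frac{9}{-69} + 56 = \left(-9\right) \left(- \frac{1}{69}\right) + 56 = \frac{3}{23} + 56 = \frac{1291}{23}$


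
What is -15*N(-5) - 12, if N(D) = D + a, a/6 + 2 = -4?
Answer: 603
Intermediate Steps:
a = -36 (a = -12 + 6*(-4) = -12 - 24 = -36)
N(D) = -36 + D (N(D) = D - 36 = -36 + D)
-15*N(-5) - 12 = -15*(-36 - 5) - 12 = -15*(-41) - 12 = 615 - 12 = 603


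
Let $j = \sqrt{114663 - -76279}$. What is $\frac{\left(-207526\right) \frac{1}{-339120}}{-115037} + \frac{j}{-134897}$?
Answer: $- \frac{103763}{19505673720} - \frac{\sqrt{190942}}{134897} \approx -0.0032446$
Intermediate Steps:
$j = \sqrt{190942}$ ($j = \sqrt{114663 + 76279} = \sqrt{190942} \approx 436.97$)
$\frac{\left(-207526\right) \frac{1}{-339120}}{-115037} + \frac{j}{-134897} = \frac{\left(-207526\right) \frac{1}{-339120}}{-115037} + \frac{\sqrt{190942}}{-134897} = \left(-207526\right) \left(- \frac{1}{339120}\right) \left(- \frac{1}{115037}\right) + \sqrt{190942} \left(- \frac{1}{134897}\right) = \frac{103763}{169560} \left(- \frac{1}{115037}\right) - \frac{\sqrt{190942}}{134897} = - \frac{103763}{19505673720} - \frac{\sqrt{190942}}{134897}$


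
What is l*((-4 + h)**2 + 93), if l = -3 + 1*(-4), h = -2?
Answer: -903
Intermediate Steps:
l = -7 (l = -3 - 4 = -7)
l*((-4 + h)**2 + 93) = -7*((-4 - 2)**2 + 93) = -7*((-6)**2 + 93) = -7*(36 + 93) = -7*129 = -903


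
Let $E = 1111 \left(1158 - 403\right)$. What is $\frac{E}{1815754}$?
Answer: $\frac{838805}{1815754} \approx 0.46196$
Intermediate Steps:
$E = 838805$ ($E = 1111 \cdot 755 = 838805$)
$\frac{E}{1815754} = \frac{838805}{1815754}$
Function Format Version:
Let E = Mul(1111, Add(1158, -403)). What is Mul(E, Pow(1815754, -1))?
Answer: Rational(838805, 1815754) ≈ 0.46196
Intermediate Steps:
E = 838805 (E = Mul(1111, 755) = 838805)
Mul(E, Pow(1815754, -1)) = Mul(838805, Pow(1815754, -1)) = Mul(838805, Rational(1, 1815754)) = Rational(838805, 1815754)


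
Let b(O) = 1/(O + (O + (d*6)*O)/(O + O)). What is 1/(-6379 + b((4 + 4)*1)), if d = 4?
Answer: -41/261537 ≈ -0.00015677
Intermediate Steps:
b(O) = 1/(25/2 + O) (b(O) = 1/(O + (O + (4*6)*O)/(O + O)) = 1/(O + (O + 24*O)/((2*O))) = 1/(O + (25*O)*(1/(2*O))) = 1/(O + 25/2) = 1/(25/2 + O))
1/(-6379 + b((4 + 4)*1)) = 1/(-6379 + 2/(25 + 2*((4 + 4)*1))) = 1/(-6379 + 2/(25 + 2*(8*1))) = 1/(-6379 + 2/(25 + 2*8)) = 1/(-6379 + 2/(25 + 16)) = 1/(-6379 + 2/41) = 1/(-261537/41) = -41/261537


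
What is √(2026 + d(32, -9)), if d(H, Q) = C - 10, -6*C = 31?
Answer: √72390/6 ≈ 44.842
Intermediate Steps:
C = -31/6 (C = -⅙*31 = -31/6 ≈ -5.1667)
d(H, Q) = -91/6 (d(H, Q) = -31/6 - 10 = -91/6)
√(2026 + d(32, -9)) = √(2026 - 91/6) = √(12065/6) = √72390/6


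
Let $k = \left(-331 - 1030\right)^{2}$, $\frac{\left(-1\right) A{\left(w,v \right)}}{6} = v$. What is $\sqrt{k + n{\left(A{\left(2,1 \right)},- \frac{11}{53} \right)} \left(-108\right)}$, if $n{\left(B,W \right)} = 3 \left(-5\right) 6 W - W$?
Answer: $\frac{\sqrt{5197439965}}{53} \approx 1360.3$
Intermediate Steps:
$A{\left(w,v \right)} = - 6 v$
$k = 1852321$ ($k = \left(-1361\right)^{2} = 1852321$)
$n{\left(B,W \right)} = - 91 W$ ($n{\left(B,W \right)} = \left(-15\right) 6 W - W = - 90 W - W = - 91 W$)
$\sqrt{k + n{\left(A{\left(2,1 \right)},- \frac{11}{53} \right)} \left(-108\right)} = \sqrt{1852321 + - 91 \left(- \frac{11}{53}\right) \left(-108\right)} = \sqrt{1852321 + - 91 \left(\left(-11\right) \frac{1}{53}\right) \left(-108\right)} = \sqrt{1852321 + \left(-91\right) \left(- \frac{11}{53}\right) \left(-108\right)} = \sqrt{1852321 + \frac{1001}{53} \left(-108\right)} = \sqrt{1852321 - \frac{108108}{53}} = \sqrt{\frac{98064905}{53}} = \frac{\sqrt{5197439965}}{53}$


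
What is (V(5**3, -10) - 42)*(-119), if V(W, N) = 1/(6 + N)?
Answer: 20111/4 ≈ 5027.8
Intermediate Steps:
(V(5**3, -10) - 42)*(-119) = (1/(6 - 10) - 42)*(-119) = (1/(-4) - 42)*(-119) = (-1/4 - 42)*(-119) = -169/4*(-119) = 20111/4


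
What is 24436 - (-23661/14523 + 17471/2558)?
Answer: 302533379043/12383278 ≈ 24431.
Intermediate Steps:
24436 - (-23661/14523 + 17471/2558) = 24436 - (-23661*1/14523 + 17471*(1/2558)) = 24436 - (-7887/4841 + 17471/2558) = 24436 - 1*64402165/12383278 = 24436 - 64402165/12383278 = 302533379043/12383278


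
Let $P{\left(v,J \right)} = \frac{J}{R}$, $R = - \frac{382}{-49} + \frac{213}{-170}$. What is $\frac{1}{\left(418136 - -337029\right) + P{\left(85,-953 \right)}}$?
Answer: $\frac{54503}{41150819505} \approx 1.3245 \cdot 10^{-6}$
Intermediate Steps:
$R = \frac{54503}{8330}$ ($R = \left(-382\right) \left(- \frac{1}{49}\right) + 213 \left(- \frac{1}{170}\right) = \frac{382}{49} - \frac{213}{170} = \frac{54503}{8330} \approx 6.543$)
$P{\left(v,J \right)} = \frac{8330 J}{54503}$ ($P{\left(v,J \right)} = \frac{J}{\frac{54503}{8330}} = J \frac{8330}{54503} = \frac{8330 J}{54503}$)
$\frac{1}{\left(418136 - -337029\right) + P{\left(85,-953 \right)}} = \frac{1}{\left(418136 - -337029\right) + \frac{8330}{54503} \left(-953\right)} = \frac{1}{\left(418136 + 337029\right) - \frac{7938490}{54503}} = \frac{1}{755165 - \frac{7938490}{54503}} = \frac{1}{\frac{41150819505}{54503}} = \frac{54503}{41150819505}$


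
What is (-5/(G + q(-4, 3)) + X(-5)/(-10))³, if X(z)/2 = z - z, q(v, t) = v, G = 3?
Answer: 125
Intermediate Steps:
X(z) = 0 (X(z) = 2*(z - z) = 2*0 = 0)
(-5/(G + q(-4, 3)) + X(-5)/(-10))³ = (-5/(3 - 4) + 0/(-10))³ = (-5/(-1) + 0*(-⅒))³ = (-5*(-1) + 0)³ = (5 + 0)³ = 5³ = 125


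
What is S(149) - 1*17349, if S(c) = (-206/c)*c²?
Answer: -48043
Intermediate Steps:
S(c) = -206*c
S(149) - 1*17349 = -206*149 - 1*17349 = -30694 - 17349 = -48043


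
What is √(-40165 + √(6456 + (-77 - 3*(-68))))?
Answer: √(-40165 + √6583) ≈ 200.21*I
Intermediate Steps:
√(-40165 + √(6456 + (-77 - 3*(-68)))) = √(-40165 + √(6456 + (-77 + 204))) = √(-40165 + √(6456 + 127)) = √(-40165 + √6583)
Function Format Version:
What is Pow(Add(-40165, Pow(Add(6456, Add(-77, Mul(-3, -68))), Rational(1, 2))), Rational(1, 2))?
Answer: Pow(Add(-40165, Pow(6583, Rational(1, 2))), Rational(1, 2)) ≈ Mul(200.21, I)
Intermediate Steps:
Pow(Add(-40165, Pow(Add(6456, Add(-77, Mul(-3, -68))), Rational(1, 2))), Rational(1, 2)) = Pow(Add(-40165, Pow(Add(6456, Add(-77, 204)), Rational(1, 2))), Rational(1, 2)) = Pow(Add(-40165, Pow(Add(6456, 127), Rational(1, 2))), Rational(1, 2)) = Pow(Add(-40165, Pow(6583, Rational(1, 2))), Rational(1, 2))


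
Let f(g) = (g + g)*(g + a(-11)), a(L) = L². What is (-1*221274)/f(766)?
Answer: -110637/679442 ≈ -0.16284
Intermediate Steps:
f(g) = 2*g*(121 + g) (f(g) = (g + g)*(g + (-11)²) = (2*g)*(g + 121) = (2*g)*(121 + g) = 2*g*(121 + g))
(-1*221274)/f(766) = (-1*221274)/((2*766*(121 + 766))) = -221274/(2*766*887) = -221274/1358884 = -221274*1/1358884 = -110637/679442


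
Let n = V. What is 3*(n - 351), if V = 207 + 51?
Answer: -279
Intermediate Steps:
V = 258
n = 258
3*(n - 351) = 3*(258 - 351) = 3*(-93) = -279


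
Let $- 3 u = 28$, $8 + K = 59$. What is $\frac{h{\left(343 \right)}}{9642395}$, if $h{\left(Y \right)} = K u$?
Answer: $- \frac{68}{1377485} \approx -4.9365 \cdot 10^{-5}$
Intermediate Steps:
$K = 51$ ($K = -8 + 59 = 51$)
$u = - \frac{28}{3}$ ($u = \left(- \frac{1}{3}\right) 28 = - \frac{28}{3} \approx -9.3333$)
$h{\left(Y \right)} = -476$ ($h{\left(Y \right)} = 51 \left(- \frac{28}{3}\right) = -476$)
$\frac{h{\left(343 \right)}}{9642395} = - \frac{476}{9642395} = \left(-476\right) \frac{1}{9642395} = - \frac{68}{1377485}$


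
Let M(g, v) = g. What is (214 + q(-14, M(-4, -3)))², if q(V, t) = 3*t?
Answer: 40804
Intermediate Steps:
(214 + q(-14, M(-4, -3)))² = (214 + 3*(-4))² = (214 - 12)² = 202² = 40804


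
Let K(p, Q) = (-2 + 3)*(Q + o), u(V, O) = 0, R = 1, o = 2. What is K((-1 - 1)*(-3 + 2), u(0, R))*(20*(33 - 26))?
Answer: 280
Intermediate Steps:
K(p, Q) = 2 + Q (K(p, Q) = (-2 + 3)*(Q + 2) = 1*(2 + Q) = 2 + Q)
K((-1 - 1)*(-3 + 2), u(0, R))*(20*(33 - 26)) = (2 + 0)*(20*(33 - 26)) = 2*(20*7) = 2*140 = 280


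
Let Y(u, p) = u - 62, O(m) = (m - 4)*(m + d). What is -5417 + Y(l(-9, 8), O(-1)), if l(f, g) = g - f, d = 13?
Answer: -5462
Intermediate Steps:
O(m) = (-4 + m)*(13 + m) (O(m) = (m - 4)*(m + 13) = (-4 + m)*(13 + m))
Y(u, p) = -62 + u
-5417 + Y(l(-9, 8), O(-1)) = -5417 + (-62 + (8 - 1*(-9))) = -5417 + (-62 + (8 + 9)) = -5417 + (-62 + 17) = -5417 - 45 = -5462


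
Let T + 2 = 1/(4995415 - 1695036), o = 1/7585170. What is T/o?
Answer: -50067863973690/3300379 ≈ -1.5170e+7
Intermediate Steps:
o = 1/7585170 ≈ 1.3184e-7
T = -6600757/3300379 (T = -2 + 1/(4995415 - 1695036) = -2 + 1/3300379 = -6600757/3300379 ≈ -2.0000)
T/o = -6600757/(3300379*1/7585170) = -6600757/3300379*7585170 = -50067863973690/3300379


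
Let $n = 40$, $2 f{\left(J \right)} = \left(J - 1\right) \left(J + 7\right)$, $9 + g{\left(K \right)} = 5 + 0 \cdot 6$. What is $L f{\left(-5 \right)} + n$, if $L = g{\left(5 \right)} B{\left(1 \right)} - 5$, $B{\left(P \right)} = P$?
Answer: $94$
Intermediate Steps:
$g{\left(K \right)} = -4$ ($g{\left(K \right)} = -9 + \left(5 + 0 \cdot 6\right) = -9 + \left(5 + 0\right) = -9 + 5 = -4$)
$f{\left(J \right)} = \frac{\left(-1 + J\right) \left(7 + J\right)}{2}$ ($f{\left(J \right)} = \frac{\left(J - 1\right) \left(J + 7\right)}{2} = \frac{\left(-1 + J\right) \left(7 + J\right)}{2}$)
$L = -9$ ($L = \left(-4\right) 1 - 5 = -4 - 5 = -9$)
$L f{\left(-5 \right)} + n = - 9 \left(- \frac{7}{2} + \frac{\left(-5\right)^{2}}{2} + 3 \left(-5\right)\right) + 40 = - 9 \left(- \frac{7}{2} + \frac{1}{2} \cdot 25 - 15\right) + 40 = - 9 \left(- \frac{7}{2} + \frac{25}{2} - 15\right) + 40 = \left(-9\right) \left(-6\right) + 40 = 54 + 40 = 94$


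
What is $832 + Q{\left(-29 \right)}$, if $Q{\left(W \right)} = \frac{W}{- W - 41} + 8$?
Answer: $\frac{10109}{12} \approx 842.42$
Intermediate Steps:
$Q{\left(W \right)} = 8 + \frac{W}{-41 - W}$ ($Q{\left(W \right)} = \frac{W}{-41 - W} + 8 = 8 + \frac{W}{-41 - W}$)
$832 + Q{\left(-29 \right)} = 832 + \frac{328 + 7 \left(-29\right)}{41 - 29} = 832 + \frac{328 - 203}{12} = 832 + \frac{1}{12} \cdot 125 = 832 + \frac{125}{12} = \frac{10109}{12}$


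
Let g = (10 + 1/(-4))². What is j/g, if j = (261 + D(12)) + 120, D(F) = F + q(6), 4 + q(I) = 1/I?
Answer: 18680/4563 ≈ 4.0938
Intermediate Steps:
q(I) = -4 + 1/I
D(F) = -23/6 + F (D(F) = F + (-4 + 1/6) = F + (-4 + ⅙) = F - 23/6 = -23/6 + F)
g = 1521/16 (g = (10 - ¼)² = (39/4)² = 1521/16 ≈ 95.063)
j = 2335/6 (j = (261 + (-23/6 + 12)) + 120 = (261 + 49/6) + 120 = 1615/6 + 120 = 2335/6 ≈ 389.17)
j/g = 2335/(6*(1521/16)) = (2335/6)*(16/1521) = 18680/4563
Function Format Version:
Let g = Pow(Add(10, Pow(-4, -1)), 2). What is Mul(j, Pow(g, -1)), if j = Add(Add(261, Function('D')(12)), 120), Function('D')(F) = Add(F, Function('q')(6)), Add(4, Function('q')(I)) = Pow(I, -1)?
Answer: Rational(18680, 4563) ≈ 4.0938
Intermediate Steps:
Function('q')(I) = Add(-4, Pow(I, -1))
Function('D')(F) = Add(Rational(-23, 6), F) (Function('D')(F) = Add(F, Add(-4, Pow(6, -1))) = Add(F, Add(-4, Rational(1, 6))) = Add(F, Rational(-23, 6)) = Add(Rational(-23, 6), F))
g = Rational(1521, 16) (g = Pow(Add(10, Rational(-1, 4)), 2) = Pow(Rational(39, 4), 2) = Rational(1521, 16) ≈ 95.063)
j = Rational(2335, 6) (j = Add(Add(261, Add(Rational(-23, 6), 12)), 120) = Add(Add(261, Rational(49, 6)), 120) = Add(Rational(1615, 6), 120) = Rational(2335, 6) ≈ 389.17)
Mul(j, Pow(g, -1)) = Mul(Rational(2335, 6), Pow(Rational(1521, 16), -1)) = Mul(Rational(2335, 6), Rational(16, 1521)) = Rational(18680, 4563)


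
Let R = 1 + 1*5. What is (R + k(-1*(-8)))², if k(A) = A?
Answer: 196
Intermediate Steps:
R = 6 (R = 1 + 5 = 6)
(R + k(-1*(-8)))² = (6 - 1*(-8))² = (6 + 8)² = 14² = 196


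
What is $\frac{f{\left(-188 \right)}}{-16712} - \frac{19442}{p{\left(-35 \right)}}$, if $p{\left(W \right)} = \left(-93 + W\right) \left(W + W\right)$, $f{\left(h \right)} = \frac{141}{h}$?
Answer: $- \frac{20306749}{9358720} \approx -2.1698$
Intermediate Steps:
$p{\left(W \right)} = 2 W \left(-93 + W\right)$ ($p{\left(W \right)} = \left(-93 + W\right) 2 W = 2 W \left(-93 + W\right)$)
$\frac{f{\left(-188 \right)}}{-16712} - \frac{19442}{p{\left(-35 \right)}} = \frac{141 \frac{1}{-188}}{-16712} - \frac{19442}{2 \left(-35\right) \left(-93 - 35\right)} = 141 \left(- \frac{1}{188}\right) \left(- \frac{1}{16712}\right) - \frac{19442}{2 \left(-35\right) \left(-128\right)} = \left(- \frac{3}{4}\right) \left(- \frac{1}{16712}\right) - \frac{19442}{8960} = \frac{3}{66848} - \frac{9721}{4480} = - \frac{20306749}{9358720}$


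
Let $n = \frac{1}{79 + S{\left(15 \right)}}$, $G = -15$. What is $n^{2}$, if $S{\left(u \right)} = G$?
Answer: $\frac{1}{4096} \approx 0.00024414$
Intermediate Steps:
$S{\left(u \right)} = -15$
$n = \frac{1}{64}$ ($n = \frac{1}{79 - 15} = \frac{1}{64} \approx 0.015625$)
$n^{2} = \left(\frac{1}{64}\right)^{2} = \frac{1}{4096}$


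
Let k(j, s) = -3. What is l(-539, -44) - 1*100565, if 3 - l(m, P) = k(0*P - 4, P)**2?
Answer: -100571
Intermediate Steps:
l(m, P) = -6 (l(m, P) = 3 - 1*(-3)**2 = 3 - 1*9 = 3 - 9 = -6)
l(-539, -44) - 1*100565 = -6 - 1*100565 = -6 - 100565 = -100571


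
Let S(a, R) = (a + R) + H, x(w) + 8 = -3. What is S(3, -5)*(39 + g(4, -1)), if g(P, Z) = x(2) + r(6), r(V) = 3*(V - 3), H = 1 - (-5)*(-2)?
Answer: -407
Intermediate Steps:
x(w) = -11 (x(w) = -8 - 3 = -11)
H = -9 (H = 1 - 1*10 = 1 - 10 = -9)
r(V) = -9 + 3*V (r(V) = 3*(-3 + V) = -9 + 3*V)
S(a, R) = -9 + R + a (S(a, R) = (a + R) - 9 = (R + a) - 9 = -9 + R + a)
g(P, Z) = -2 (g(P, Z) = -11 + (-9 + 3*6) = -11 + (-9 + 18) = -11 + 9 = -2)
S(3, -5)*(39 + g(4, -1)) = (-9 - 5 + 3)*(39 - 2) = -11*37 = -407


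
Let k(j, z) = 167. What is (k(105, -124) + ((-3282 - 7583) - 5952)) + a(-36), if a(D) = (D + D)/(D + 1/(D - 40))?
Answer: -45565578/2737 ≈ -16648.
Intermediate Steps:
a(D) = 2*D/(D + 1/(-40 + D)) (a(D) = (2*D)/(D + 1/(-40 + D)) = 2*D/(D + 1/(-40 + D)))
(k(105, -124) + ((-3282 - 7583) - 5952)) + a(-36) = (167 + ((-3282 - 7583) - 5952)) + 2*(-36)*(-40 - 36)/(1 + (-36)² - 40*(-36)) = (167 + (-10865 - 5952)) + 2*(-36)*(-76)/(1 + 1296 + 1440) = (167 - 16817) + 2*(-36)*(-76)/2737 = -16650 + 2*(-36)*(1/2737)*(-76) = -16650 + 5472/2737 = -45565578/2737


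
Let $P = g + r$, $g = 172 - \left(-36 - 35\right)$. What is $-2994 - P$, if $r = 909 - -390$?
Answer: $-4536$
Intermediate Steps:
$g = 243$ ($g = 172 - \left(-36 - 35\right) = 172 - -71 = 172 + 71 = 243$)
$r = 1299$ ($r = 909 + 390 = 1299$)
$P = 1542$ ($P = 243 + 1299 = 1542$)
$-2994 - P = -2994 - 1542 = -4536$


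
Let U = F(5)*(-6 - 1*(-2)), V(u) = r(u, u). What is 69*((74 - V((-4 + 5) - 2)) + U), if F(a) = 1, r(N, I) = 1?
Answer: 4761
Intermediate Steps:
V(u) = 1
U = -4 (U = 1*(-6 - 1*(-2)) = 1*(-6 + 2) = 1*(-4) = -4)
69*((74 - V((-4 + 5) - 2)) + U) = 69*((74 - 1*1) - 4) = 69*((74 - 1) - 4) = 69*(73 - 4) = 69*69 = 4761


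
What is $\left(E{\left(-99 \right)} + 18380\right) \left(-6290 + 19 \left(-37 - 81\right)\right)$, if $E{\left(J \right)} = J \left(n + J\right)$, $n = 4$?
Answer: $-237061620$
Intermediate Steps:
$E{\left(J \right)} = J \left(4 + J\right)$
$\left(E{\left(-99 \right)} + 18380\right) \left(-6290 + 19 \left(-37 - 81\right)\right) = \left(- 99 \left(4 - 99\right) + 18380\right) \left(-6290 + 19 \left(-37 - 81\right)\right) = \left(\left(-99\right) \left(-95\right) + 18380\right) \left(-6290 + 19 \left(-37 - 81\right)\right) = \left(9405 + 18380\right) \left(-6290 + 19 \left(-118\right)\right) = 27785 \left(-6290 - 2242\right) = 27785 \left(-8532\right) = -237061620$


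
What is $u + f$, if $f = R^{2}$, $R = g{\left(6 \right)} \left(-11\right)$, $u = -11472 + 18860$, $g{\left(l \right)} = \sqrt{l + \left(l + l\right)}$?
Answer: $9566$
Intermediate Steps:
$g{\left(l \right)} = \sqrt{3} \sqrt{l}$ ($g{\left(l \right)} = \sqrt{l + 2 l} = \sqrt{3 l} = \sqrt{3} \sqrt{l}$)
$u = 7388$
$R = - 33 \sqrt{2}$ ($R = \sqrt{3} \sqrt{6} \left(-11\right) = 3 \sqrt{2} \left(-11\right) = - 33 \sqrt{2} \approx -46.669$)
$f = 2178$ ($f = \left(- 33 \sqrt{2}\right)^{2} = 2178$)
$u + f = 7388 + 2178 = 9566$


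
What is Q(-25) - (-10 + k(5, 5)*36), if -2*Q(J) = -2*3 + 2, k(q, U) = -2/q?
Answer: 132/5 ≈ 26.400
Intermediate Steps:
Q(J) = 2 (Q(J) = -(-2*3 + 2)/2 = -(-6 + 2)/2 = -½*(-4) = 2)
Q(-25) - (-10 + k(5, 5)*36) = 2 - (-10 - 2/5*36) = 2 - (-10 - 2*⅕*36) = 2 - (-10 - ⅖*36) = 2 - (-10 - 72/5) = 2 - 1*(-122/5) = 2 + 122/5 = 132/5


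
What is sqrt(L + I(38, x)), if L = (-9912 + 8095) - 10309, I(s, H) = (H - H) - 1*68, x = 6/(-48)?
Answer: I*sqrt(12194) ≈ 110.43*I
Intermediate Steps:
x = -1/8 (x = 6*(-1/48) = -1/8 ≈ -0.12500)
I(s, H) = -68 (I(s, H) = 0 - 68 = -68)
L = -12126 (L = -1817 - 10309 = -12126)
sqrt(L + I(38, x)) = sqrt(-12126 - 68) = sqrt(-12194) = I*sqrt(12194)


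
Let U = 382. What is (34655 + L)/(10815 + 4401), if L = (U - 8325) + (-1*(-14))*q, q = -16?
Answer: 3311/1902 ≈ 1.7408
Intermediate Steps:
L = -8167 (L = (382 - 8325) - 1*(-14)*(-16) = -7943 + 14*(-16) = -7943 - 224 = -8167)
(34655 + L)/(10815 + 4401) = (34655 - 8167)/(10815 + 4401) = 26488/15216 = 26488*(1/15216) = 3311/1902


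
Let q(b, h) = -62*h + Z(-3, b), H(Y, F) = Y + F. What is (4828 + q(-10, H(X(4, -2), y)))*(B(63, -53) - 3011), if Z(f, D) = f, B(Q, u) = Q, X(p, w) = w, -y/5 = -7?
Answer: -8192492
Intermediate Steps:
y = 35 (y = -5*(-7) = 35)
H(Y, F) = F + Y
q(b, h) = -3 - 62*h (q(b, h) = -62*h - 3 = -3 - 62*h)
(4828 + q(-10, H(X(4, -2), y)))*(B(63, -53) - 3011) = (4828 + (-3 - 62*(35 - 2)))*(63 - 3011) = (4828 + (-3 - 62*33))*(-2948) = (4828 + (-3 - 2046))*(-2948) = (4828 - 2049)*(-2948) = 2779*(-2948) = -8192492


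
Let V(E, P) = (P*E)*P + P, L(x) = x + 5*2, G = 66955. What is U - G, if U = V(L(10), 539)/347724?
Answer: -23276049461/347724 ≈ -66938.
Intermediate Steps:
L(x) = 10 + x (L(x) = x + 10 = 10 + x)
V(E, P) = P + E*P² (V(E, P) = (E*P)*P + P = E*P² + P = P + E*P²)
U = 5810959/347724 (U = (539*(1 + (10 + 10)*539))/347724 = (539*(1 + 20*539))*(1/347724) = (539*(1 + 10780))*(1/347724) = (539*10781)*(1/347724) = 5810959*(1/347724) = 5810959/347724 ≈ 16.711)
U - G = 5810959/347724 - 1*66955 = 5810959/347724 - 66955 = -23276049461/347724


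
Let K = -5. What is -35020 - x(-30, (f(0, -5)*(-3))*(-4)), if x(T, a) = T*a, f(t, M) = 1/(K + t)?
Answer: -35092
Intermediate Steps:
f(t, M) = 1/(-5 + t)
-35020 - x(-30, (f(0, -5)*(-3))*(-4)) = -35020 - (-30)*(-3/(-5 + 0))*(-4) = -35020 - (-30)*(-3/(-5))*(-4) = -35020 - (-30)*-⅕*(-3)*(-4) = -35020 - (-30)*(⅗)*(-4) = -35020 - (-30)*(-12)/5 = -35020 - 1*72 = -35020 - 72 = -35092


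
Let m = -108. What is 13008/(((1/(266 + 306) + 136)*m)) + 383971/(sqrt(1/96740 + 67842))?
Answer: -620048/700137 + 40418*sqrt(158727003433985)/345422899 ≈ 1473.3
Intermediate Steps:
13008/(((1/(266 + 306) + 136)*m)) + 383971/(sqrt(1/96740 + 67842)) = 13008/(((1/(266 + 306) + 136)*(-108))) + 383971/(sqrt(1/96740 + 67842)) = 13008/(((1/572 + 136)*(-108))) + 383971/(sqrt(1/96740 + 67842)) = 13008/(((1/572 + 136)*(-108))) + 383971/(sqrt(6563035081/96740)) = 13008/(((77793/572)*(-108))) + 383971/((sqrt(158727003433985)/48370)) = 13008/(-2100411/143) + 383971*(2*sqrt(158727003433985)/6563035081) = 13008*(-143/2100411) + 40418*sqrt(158727003433985)/345422899 = -620048/700137 + 40418*sqrt(158727003433985)/345422899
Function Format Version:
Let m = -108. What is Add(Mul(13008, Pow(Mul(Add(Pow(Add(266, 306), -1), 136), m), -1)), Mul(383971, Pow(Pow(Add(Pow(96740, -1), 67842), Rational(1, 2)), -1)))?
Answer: Add(Rational(-620048, 700137), Mul(Rational(40418, 345422899), Pow(158727003433985, Rational(1, 2)))) ≈ 1473.3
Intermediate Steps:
Add(Mul(13008, Pow(Mul(Add(Pow(Add(266, 306), -1), 136), m), -1)), Mul(383971, Pow(Pow(Add(Pow(96740, -1), 67842), Rational(1, 2)), -1))) = Add(Mul(13008, Pow(Mul(Add(Pow(Add(266, 306), -1), 136), -108), -1)), Mul(383971, Pow(Pow(Add(Pow(96740, -1), 67842), Rational(1, 2)), -1))) = Add(Mul(13008, Pow(Mul(Add(Pow(572, -1), 136), -108), -1)), Mul(383971, Pow(Pow(Add(Rational(1, 96740), 67842), Rational(1, 2)), -1))) = Add(Mul(13008, Pow(Mul(Add(Rational(1, 572), 136), -108), -1)), Mul(383971, Pow(Pow(Rational(6563035081, 96740), Rational(1, 2)), -1))) = Add(Mul(13008, Pow(Mul(Rational(77793, 572), -108), -1)), Mul(383971, Pow(Mul(Rational(1, 48370), Pow(158727003433985, Rational(1, 2))), -1))) = Add(Mul(13008, Pow(Rational(-2100411, 143), -1)), Mul(383971, Mul(Rational(2, 6563035081), Pow(158727003433985, Rational(1, 2))))) = Add(Mul(13008, Rational(-143, 2100411)), Mul(Rational(40418, 345422899), Pow(158727003433985, Rational(1, 2)))) = Add(Rational(-620048, 700137), Mul(Rational(40418, 345422899), Pow(158727003433985, Rational(1, 2))))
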